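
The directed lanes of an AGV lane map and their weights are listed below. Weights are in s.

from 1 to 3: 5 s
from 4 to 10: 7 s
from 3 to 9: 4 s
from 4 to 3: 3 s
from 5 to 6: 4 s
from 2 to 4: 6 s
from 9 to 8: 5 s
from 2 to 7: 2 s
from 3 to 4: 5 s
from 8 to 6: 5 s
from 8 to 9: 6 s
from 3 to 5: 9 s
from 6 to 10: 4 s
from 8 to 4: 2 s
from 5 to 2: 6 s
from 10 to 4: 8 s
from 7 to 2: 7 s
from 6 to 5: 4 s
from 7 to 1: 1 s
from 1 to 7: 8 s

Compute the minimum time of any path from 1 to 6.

18 s

Running Dijkstra from 1:
1: 0
3: 5  (via 1)
7: 8  (via 1)
9: 9  (via 3)
4: 10  (via 3)
5: 14  (via 3)
8: 14  (via 9)
2: 15  (via 7)
10: 17  (via 4)
6: 18  (via 5)
Shortest route: 1–3–5–6 = 18 s.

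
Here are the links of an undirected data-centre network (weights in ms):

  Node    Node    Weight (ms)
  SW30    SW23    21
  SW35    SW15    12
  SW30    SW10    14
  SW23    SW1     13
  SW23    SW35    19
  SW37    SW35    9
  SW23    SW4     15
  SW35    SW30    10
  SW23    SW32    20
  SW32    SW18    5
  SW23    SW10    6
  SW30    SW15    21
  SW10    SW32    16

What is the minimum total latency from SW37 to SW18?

Enumerating some paths:
SW37 - SW35 - SW23 - SW10 - SW32 - SW18: 9+19+6+16+5 = 55
SW37 - SW35 - SW23 - SW32 - SW18: 9+19+20+5 = 53
SW37 - SW35 - SW30 - SW10 - SW32 - SW18: 9+10+14+16+5 = 54
SW37 - SW35 - SW30 - SW10 - SW23 - SW32 - SW18: 9+10+14+6+20+5 = 64
Cheapest is SW37 - SW35 - SW23 - SW32 - SW18 at 53 ms.

53 ms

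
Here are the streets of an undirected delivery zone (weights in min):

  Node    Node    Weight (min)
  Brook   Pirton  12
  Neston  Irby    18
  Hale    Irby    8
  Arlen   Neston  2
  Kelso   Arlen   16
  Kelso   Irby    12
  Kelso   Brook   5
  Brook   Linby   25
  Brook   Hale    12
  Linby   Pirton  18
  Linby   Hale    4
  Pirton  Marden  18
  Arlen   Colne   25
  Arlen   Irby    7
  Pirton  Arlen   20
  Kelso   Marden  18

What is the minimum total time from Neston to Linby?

21 min

Candidate routes:
Neston - Irby - Hale - Linby: 18+8+4 = 30
Neston - Arlen - Irby - Hale - Linby: 2+7+8+4 = 21
Neston - Arlen - Kelso - Brook - Hale - Linby: 2+16+5+12+4 = 39
The minimum is 21 min via Neston - Arlen - Irby - Hale - Linby.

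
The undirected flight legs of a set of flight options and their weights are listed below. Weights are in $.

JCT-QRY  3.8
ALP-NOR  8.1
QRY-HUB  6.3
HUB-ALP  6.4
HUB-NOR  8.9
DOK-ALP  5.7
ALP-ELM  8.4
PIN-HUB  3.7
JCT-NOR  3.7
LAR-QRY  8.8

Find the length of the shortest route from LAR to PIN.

Running Dijkstra from LAR:
LAR: 0
QRY: 8.8  (via LAR)
JCT: 12.6  (via QRY)
HUB: 15.1  (via QRY)
NOR: 16.3  (via JCT)
PIN: 18.8  (via HUB)
Shortest route: LAR → QRY → HUB → PIN = $18.8.

$18.8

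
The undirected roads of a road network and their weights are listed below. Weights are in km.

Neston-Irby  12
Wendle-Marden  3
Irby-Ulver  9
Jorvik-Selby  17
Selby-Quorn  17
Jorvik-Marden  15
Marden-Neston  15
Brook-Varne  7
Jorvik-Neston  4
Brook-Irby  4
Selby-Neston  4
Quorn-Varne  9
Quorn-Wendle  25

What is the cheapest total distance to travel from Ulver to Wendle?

39 km

Settle nodes by increasing distance from Ulver:
Ulver: 0
Irby: 9  (via Ulver)
Brook: 13  (via Irby)
Varne: 20  (via Brook)
Neston: 21  (via Irby)
Selby: 25  (via Neston)
Jorvik: 25  (via Neston)
Quorn: 29  (via Varne)
Marden: 36  (via Neston)
Wendle: 39  (via Marden)
Shortest route: Ulver → Irby → Neston → Marden → Wendle = 39 km.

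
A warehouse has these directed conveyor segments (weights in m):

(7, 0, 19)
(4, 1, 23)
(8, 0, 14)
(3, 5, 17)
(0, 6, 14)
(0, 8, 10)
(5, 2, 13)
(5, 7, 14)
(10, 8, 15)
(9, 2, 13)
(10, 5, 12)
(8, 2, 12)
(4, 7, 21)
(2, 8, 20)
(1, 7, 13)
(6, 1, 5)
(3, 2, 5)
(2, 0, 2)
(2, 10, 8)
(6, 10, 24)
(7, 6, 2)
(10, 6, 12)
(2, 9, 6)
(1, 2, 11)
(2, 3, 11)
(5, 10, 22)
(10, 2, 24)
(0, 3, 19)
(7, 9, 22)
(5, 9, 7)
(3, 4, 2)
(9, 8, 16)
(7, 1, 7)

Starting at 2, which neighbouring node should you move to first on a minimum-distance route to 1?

Candidate routes:
2 → 0 → 6 → 1: 2+14+5 = 21
2 → 10 → 6 → 1: 8+12+5 = 25
The minimum is 21 m via 2 → 0 → 6 → 1.
So from 2 the first move is to 0.

0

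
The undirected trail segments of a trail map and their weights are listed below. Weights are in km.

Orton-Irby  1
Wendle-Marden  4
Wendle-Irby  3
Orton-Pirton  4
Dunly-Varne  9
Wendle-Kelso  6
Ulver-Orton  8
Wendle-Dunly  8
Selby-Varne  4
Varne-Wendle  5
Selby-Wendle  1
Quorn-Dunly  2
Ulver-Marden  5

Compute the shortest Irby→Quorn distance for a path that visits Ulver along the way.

28 km

Best Irby to Ulver: Irby–Orton–Ulver costing 9
Shortest Ulver→Quorn: Ulver–Marden–Wendle–Dunly–Quorn = 19
Total via Ulver: 9 + 19 = 28 km.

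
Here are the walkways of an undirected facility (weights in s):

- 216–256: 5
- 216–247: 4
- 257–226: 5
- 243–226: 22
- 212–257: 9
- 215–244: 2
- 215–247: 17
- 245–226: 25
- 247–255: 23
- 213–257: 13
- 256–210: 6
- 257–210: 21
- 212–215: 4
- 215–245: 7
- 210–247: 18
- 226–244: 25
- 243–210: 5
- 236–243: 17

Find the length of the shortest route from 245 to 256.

Compare a few routes:
245–215–247–216–256: 7+17+4+5 = 33
245–215–212–257–210–256: 7+4+9+21+6 = 47
245–226–257–210–256: 25+5+21+6 = 57
245–215–247–210–256: 7+17+18+6 = 48
The minimum is 33 s via 245–215–247–216–256.

33 s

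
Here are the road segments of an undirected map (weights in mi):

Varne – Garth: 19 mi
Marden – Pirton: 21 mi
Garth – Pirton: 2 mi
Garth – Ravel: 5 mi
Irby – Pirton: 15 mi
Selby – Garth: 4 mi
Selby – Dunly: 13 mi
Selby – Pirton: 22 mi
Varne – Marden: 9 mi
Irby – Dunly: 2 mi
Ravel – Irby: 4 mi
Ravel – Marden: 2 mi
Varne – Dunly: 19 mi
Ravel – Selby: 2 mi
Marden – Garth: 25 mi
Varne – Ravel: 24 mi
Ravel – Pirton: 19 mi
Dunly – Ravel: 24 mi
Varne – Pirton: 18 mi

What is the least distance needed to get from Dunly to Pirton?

13 mi

Running Dijkstra from Dunly:
Dunly: 0
Irby: 2  (via Dunly)
Ravel: 6  (via Irby)
Selby: 8  (via Ravel)
Marden: 8  (via Ravel)
Garth: 11  (via Ravel)
Pirton: 13  (via Garth)
Shortest route: Dunly → Irby → Ravel → Garth → Pirton = 13 mi.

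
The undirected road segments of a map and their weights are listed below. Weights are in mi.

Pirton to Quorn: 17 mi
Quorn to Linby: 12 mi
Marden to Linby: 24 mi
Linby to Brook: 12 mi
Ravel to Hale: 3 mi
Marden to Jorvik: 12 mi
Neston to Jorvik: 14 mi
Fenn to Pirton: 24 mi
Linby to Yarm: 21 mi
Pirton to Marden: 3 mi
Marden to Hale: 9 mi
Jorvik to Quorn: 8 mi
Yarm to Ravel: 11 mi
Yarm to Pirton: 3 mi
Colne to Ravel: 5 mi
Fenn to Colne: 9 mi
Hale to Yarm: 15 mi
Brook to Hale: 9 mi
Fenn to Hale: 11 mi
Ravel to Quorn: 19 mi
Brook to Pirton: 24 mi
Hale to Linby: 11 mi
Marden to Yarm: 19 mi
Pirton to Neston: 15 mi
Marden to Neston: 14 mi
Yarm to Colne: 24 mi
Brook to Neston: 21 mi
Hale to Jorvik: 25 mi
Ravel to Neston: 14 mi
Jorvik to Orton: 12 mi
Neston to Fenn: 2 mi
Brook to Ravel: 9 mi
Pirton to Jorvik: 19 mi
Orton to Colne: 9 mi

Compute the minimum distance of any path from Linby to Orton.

28 mi

Shortest distances from Linby:
Linby: 0
Hale: 11  (via Linby)
Quorn: 12  (via Linby)
Brook: 12  (via Linby)
Ravel: 14  (via Hale)
Colne: 19  (via Ravel)
Jorvik: 20  (via Quorn)
Marden: 20  (via Hale)
Yarm: 21  (via Linby)
Fenn: 22  (via Hale)
Pirton: 23  (via Marden)
Neston: 24  (via Fenn)
Orton: 28  (via Colne)
Shortest route: Linby → Hale → Ravel → Colne → Orton = 28 mi.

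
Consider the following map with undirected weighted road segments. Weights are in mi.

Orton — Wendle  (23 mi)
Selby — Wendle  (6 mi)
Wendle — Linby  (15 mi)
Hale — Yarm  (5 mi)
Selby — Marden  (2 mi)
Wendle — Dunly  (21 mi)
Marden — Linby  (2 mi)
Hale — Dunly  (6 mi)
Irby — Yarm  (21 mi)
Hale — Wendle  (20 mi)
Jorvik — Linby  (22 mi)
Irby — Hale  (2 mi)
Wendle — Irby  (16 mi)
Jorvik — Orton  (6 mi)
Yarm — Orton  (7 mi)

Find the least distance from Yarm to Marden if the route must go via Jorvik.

37 mi

Shortest Yarm→Jorvik: Yarm → Orton → Jorvik = 13
Best Jorvik to Marden: Jorvik → Linby → Marden costing 24
Total via Jorvik: 13 + 24 = 37 mi.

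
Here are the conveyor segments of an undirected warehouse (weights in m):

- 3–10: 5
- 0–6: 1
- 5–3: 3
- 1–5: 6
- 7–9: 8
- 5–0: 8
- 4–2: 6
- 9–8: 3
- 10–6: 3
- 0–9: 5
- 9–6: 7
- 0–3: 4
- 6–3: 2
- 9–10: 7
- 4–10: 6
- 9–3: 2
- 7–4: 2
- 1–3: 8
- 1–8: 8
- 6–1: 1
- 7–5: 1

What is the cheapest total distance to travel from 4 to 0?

9 m

Compare a few routes:
4 → 7 → 5 → 3 → 0: 2+1+3+4 = 10
4 → 7 → 5 → 0: 2+1+8 = 11
4 → 7 → 5 → 3 → 6 → 0: 2+1+3+2+1 = 9
4 → 10 → 6 → 0: 6+3+1 = 10
The minimum is 9 m via 4 → 7 → 5 → 3 → 6 → 0.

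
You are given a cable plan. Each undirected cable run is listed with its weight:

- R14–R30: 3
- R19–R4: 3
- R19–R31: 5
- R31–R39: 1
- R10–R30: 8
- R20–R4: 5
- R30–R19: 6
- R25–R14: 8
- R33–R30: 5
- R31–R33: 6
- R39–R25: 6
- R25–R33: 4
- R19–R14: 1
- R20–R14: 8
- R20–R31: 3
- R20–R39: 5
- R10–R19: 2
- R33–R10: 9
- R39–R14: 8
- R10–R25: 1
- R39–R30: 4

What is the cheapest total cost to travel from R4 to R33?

Running Dijkstra from R4:
R4: 0
R19: 3  (via R4)
R14: 4  (via R19)
R10: 5  (via R19)
R20: 5  (via R4)
R25: 6  (via R10)
R30: 7  (via R14)
R31: 8  (via R19)
R39: 9  (via R31)
R33: 10  (via R25)
Shortest route: R4 → R19 → R10 → R25 → R33 = 10.

10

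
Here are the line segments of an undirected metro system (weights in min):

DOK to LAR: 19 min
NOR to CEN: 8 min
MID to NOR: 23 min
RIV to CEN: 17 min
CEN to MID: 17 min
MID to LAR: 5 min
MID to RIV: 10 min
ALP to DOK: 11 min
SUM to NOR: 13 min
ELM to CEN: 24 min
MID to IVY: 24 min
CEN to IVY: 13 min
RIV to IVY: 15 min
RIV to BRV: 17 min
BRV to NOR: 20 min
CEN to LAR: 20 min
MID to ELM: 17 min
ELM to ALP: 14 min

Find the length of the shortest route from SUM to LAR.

41 min

Settle nodes by increasing distance from SUM:
SUM: 0
NOR: 13  (via SUM)
CEN: 21  (via NOR)
BRV: 33  (via NOR)
IVY: 34  (via CEN)
MID: 36  (via NOR)
RIV: 38  (via CEN)
LAR: 41  (via CEN)
Shortest route: SUM → NOR → CEN → LAR = 41 min.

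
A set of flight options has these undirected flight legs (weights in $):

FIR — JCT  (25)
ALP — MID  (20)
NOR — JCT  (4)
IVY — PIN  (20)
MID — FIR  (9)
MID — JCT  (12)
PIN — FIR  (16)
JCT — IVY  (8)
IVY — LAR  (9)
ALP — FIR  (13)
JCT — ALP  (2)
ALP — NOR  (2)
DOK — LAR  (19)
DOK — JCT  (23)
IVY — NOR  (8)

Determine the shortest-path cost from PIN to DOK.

Settle nodes by increasing distance from PIN:
PIN: 0
FIR: 16  (via PIN)
IVY: 20  (via PIN)
MID: 25  (via FIR)
NOR: 28  (via IVY)
JCT: 28  (via IVY)
LAR: 29  (via IVY)
ALP: 29  (via FIR)
DOK: 48  (via LAR)
Shortest route: PIN → IVY → LAR → DOK = $48.

$48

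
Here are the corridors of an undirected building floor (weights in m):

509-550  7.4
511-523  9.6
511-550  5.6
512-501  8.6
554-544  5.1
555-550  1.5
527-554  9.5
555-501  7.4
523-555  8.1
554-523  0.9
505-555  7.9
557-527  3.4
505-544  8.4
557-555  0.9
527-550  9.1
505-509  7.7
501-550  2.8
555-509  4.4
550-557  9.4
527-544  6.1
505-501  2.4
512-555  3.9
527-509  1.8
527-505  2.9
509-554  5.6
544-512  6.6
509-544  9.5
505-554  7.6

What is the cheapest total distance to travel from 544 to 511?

15.6 m

Shortest distances from 544:
544: 0
554: 5.1  (via 544)
523: 6  (via 554)
527: 6.1  (via 544)
512: 6.6  (via 544)
509: 7.9  (via 527)
505: 8.4  (via 544)
557: 9.5  (via 527)
555: 10.4  (via 557)
501: 10.8  (via 505)
550: 11.9  (via 555)
511: 15.6  (via 523)
Shortest route: 544 → 554 → 523 → 511 = 15.6 m.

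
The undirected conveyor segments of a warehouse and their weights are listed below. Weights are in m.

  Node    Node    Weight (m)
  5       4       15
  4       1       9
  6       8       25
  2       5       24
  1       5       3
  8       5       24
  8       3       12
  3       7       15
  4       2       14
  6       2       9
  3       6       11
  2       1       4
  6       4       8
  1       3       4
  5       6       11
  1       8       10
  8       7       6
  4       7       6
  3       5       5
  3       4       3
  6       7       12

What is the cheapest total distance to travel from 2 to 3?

8 m

Compare a few routes:
2 → 1 → 3: 4+4 = 8
2 → 1 → 5 → 3: 4+3+5 = 12
Cheapest is 2 → 1 → 3 at 8 m.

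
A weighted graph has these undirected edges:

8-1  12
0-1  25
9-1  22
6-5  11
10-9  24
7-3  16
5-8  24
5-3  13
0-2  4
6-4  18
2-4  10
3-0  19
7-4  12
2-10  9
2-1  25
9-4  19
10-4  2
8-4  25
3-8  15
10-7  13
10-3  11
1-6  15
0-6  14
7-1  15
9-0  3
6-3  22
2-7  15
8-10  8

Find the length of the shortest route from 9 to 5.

28

Enumerating some paths:
9–0–2–4–10–3–5: 3+4+10+2+11+13 = 43
9–0–3–5: 3+19+13 = 35
9–0–6–5: 3+14+11 = 28
9–0–2–10–3–5: 3+4+9+11+13 = 40
The minimum is 28 via 9–0–6–5.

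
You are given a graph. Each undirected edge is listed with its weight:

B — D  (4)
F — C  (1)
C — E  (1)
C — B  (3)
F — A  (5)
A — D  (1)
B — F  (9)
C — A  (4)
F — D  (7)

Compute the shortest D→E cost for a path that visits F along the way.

8

Best D to F: D–A–F costing 6
Shortest F→E: F–C–E = 2
Total via F: 6 + 2 = 8.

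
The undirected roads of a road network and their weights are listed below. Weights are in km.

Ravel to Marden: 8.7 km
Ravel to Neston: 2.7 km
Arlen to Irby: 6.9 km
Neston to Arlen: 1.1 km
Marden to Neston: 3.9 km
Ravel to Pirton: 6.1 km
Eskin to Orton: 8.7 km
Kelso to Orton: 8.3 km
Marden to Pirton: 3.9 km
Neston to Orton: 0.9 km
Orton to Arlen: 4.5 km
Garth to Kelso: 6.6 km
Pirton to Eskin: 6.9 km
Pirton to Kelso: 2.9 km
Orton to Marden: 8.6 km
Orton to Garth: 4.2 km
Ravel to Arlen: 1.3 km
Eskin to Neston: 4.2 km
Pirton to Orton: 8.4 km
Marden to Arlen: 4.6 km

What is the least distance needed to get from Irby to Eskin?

Settle nodes by increasing distance from Irby:
Irby: 0
Arlen: 6.9  (via Irby)
Neston: 8  (via Arlen)
Ravel: 8.2  (via Arlen)
Orton: 8.9  (via Neston)
Marden: 11.5  (via Arlen)
Eskin: 12.2  (via Neston)
Shortest route: Irby–Arlen–Neston–Eskin = 12.2 km.

12.2 km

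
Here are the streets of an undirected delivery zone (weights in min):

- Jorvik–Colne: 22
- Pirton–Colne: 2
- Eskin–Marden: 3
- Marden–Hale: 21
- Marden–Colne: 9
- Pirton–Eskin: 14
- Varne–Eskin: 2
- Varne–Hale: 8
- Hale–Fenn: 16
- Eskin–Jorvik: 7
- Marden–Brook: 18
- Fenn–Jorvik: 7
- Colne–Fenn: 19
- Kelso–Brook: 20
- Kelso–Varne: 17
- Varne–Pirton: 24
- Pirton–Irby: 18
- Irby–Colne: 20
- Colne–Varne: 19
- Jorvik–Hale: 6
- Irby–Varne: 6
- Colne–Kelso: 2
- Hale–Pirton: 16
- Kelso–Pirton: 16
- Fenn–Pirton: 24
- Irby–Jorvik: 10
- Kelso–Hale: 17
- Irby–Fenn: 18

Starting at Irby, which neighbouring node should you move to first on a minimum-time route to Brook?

Varne

Candidate routes:
Irby–Varne–Eskin–Marden–Brook: 6+2+3+18 = 29
Irby–Varne–Eskin–Marden–Colne–Kelso–Brook: 6+2+3+9+2+20 = 42
Irby–Jorvik–Eskin–Marden–Brook: 10+7+3+18 = 38
Cheapest is Irby–Varne–Eskin–Marden–Brook at 29 min.
So from Irby the first move is to Varne.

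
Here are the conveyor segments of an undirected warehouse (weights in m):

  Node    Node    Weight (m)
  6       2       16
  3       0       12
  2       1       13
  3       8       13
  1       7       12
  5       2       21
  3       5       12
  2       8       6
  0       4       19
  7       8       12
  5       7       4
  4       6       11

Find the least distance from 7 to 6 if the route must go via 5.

Shortest 7→5: 7–5 = 4
Best 5 to 6: 5–2–6 costing 37
Total via 5: 4 + 37 = 41 m.

41 m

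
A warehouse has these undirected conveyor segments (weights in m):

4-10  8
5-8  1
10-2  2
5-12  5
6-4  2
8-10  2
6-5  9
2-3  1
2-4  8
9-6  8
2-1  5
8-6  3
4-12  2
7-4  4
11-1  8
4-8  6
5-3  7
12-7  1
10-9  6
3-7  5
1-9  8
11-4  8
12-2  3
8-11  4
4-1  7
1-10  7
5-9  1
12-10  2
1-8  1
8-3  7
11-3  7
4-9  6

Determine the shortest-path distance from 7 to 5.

6 m

Settle nodes by increasing distance from 7:
7: 0
12: 1  (via 7)
4: 3  (via 12)
10: 3  (via 12)
2: 4  (via 12)
3: 5  (via 7)
6: 5  (via 4)
8: 5  (via 10)
1: 6  (via 8)
5: 6  (via 12)
Shortest route: 7–12–5 = 6 m.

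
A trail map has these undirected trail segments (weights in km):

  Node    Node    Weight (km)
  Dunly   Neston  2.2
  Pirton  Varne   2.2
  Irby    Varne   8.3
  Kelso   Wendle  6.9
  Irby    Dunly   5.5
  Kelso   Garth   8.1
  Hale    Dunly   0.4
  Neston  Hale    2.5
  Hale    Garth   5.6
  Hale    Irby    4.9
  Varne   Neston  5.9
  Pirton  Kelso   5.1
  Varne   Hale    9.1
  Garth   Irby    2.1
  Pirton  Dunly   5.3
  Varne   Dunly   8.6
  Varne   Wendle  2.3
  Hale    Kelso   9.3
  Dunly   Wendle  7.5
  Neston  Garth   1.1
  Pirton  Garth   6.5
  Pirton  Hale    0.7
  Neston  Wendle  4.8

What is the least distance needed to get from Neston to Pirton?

3.2 km

Candidate routes:
Neston–Garth–Hale–Pirton: 1.1+5.6+0.7 = 7.4
Neston–Dunly–Hale–Pirton: 2.2+0.4+0.7 = 3.3
Neston–Hale–Pirton: 2.5+0.7 = 3.2
Neston–Dunly–Pirton: 2.2+5.3 = 7.5
Cheapest is Neston–Hale–Pirton at 3.2 km.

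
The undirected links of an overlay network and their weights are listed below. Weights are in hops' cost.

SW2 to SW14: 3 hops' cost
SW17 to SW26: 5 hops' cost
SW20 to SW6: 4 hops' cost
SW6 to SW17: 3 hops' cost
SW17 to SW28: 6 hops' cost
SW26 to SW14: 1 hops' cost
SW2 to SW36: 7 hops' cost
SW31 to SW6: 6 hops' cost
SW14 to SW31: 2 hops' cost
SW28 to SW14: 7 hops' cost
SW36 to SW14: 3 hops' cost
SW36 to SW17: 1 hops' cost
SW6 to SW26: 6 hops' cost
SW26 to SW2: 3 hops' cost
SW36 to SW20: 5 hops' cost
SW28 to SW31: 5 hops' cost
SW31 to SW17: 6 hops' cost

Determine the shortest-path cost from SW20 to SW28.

Candidate routes:
SW20 - SW36 - SW14 - SW28: 5+3+7 = 15
SW20 - SW36 - SW17 - SW28: 5+1+6 = 12
SW20 - SW6 - SW17 - SW28: 4+3+6 = 13
The minimum is 12 hops' cost via SW20 - SW36 - SW17 - SW28.

12 hops' cost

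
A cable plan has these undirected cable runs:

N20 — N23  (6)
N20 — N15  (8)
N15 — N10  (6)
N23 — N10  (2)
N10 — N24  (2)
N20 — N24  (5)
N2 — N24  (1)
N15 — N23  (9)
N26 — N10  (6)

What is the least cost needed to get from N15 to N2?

9

Compare a few routes:
N15 - N10 - N24 - N2: 6+2+1 = 9
N15 - N20 - N24 - N2: 8+5+1 = 14
N15 - N20 - N23 - N10 - N24 - N2: 8+6+2+2+1 = 19
N15 - N23 - N10 - N24 - N2: 9+2+2+1 = 14
Cheapest is N15 - N10 - N24 - N2 at 9.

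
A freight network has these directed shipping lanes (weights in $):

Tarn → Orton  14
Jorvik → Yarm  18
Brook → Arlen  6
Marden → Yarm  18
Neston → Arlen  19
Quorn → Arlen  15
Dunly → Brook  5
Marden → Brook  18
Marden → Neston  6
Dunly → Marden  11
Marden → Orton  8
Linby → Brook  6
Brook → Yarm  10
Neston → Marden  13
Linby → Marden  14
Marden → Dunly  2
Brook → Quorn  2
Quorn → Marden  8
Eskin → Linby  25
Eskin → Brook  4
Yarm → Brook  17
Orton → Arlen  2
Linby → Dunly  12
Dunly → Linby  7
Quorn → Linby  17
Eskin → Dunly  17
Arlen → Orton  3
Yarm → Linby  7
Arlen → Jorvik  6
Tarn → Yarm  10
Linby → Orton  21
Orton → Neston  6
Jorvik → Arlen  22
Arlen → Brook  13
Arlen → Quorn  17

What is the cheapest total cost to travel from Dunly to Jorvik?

Running Dijkstra from Dunly:
Dunly: 0
Brook: 5  (via Dunly)
Linby: 7  (via Dunly)
Quorn: 7  (via Brook)
Marden: 11  (via Dunly)
Arlen: 11  (via Brook)
Orton: 14  (via Arlen)
Yarm: 15  (via Brook)
Neston: 17  (via Marden)
Jorvik: 17  (via Arlen)
Shortest route: Dunly → Brook → Arlen → Jorvik = $17.

$17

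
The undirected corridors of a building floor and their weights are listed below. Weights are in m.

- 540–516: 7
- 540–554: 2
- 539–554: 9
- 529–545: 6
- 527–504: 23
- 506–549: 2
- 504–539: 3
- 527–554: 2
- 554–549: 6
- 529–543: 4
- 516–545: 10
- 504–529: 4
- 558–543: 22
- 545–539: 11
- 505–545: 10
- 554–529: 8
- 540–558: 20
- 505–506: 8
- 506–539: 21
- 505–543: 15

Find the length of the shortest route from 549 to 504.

18 m

Settle nodes by increasing distance from 549:
549: 0
506: 2  (via 549)
554: 6  (via 549)
540: 8  (via 554)
527: 8  (via 554)
505: 10  (via 506)
529: 14  (via 554)
516: 15  (via 540)
539: 15  (via 554)
543: 18  (via 529)
504: 18  (via 529)
Shortest route: 549 → 554 → 529 → 504 = 18 m.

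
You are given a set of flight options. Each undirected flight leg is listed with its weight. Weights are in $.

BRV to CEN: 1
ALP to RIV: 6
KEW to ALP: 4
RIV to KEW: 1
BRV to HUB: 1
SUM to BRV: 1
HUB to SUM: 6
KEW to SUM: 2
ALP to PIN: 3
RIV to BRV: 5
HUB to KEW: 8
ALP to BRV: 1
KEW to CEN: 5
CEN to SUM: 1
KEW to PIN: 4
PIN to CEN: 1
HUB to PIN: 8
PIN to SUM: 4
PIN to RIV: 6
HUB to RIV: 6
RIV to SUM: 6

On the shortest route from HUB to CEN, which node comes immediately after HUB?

BRV

Compare a few routes:
HUB - BRV - CEN: 1+1 = 2
HUB - BRV - SUM - CEN: 1+1+1 = 3
The minimum is $2 via HUB - BRV - CEN.
So from HUB the first move is to BRV.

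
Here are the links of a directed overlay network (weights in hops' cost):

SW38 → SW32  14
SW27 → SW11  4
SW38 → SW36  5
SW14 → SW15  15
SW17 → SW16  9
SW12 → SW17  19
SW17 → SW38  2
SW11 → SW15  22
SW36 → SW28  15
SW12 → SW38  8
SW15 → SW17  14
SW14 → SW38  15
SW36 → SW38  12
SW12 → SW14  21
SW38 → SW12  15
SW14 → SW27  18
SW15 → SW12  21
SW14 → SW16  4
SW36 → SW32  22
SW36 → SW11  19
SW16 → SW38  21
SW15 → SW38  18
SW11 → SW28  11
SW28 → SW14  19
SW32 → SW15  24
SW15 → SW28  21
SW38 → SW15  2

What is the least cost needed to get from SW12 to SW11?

32 hops' cost

Running Dijkstra from SW12:
SW12: 0
SW38: 8  (via SW12)
SW15: 10  (via SW38)
SW36: 13  (via SW38)
SW17: 19  (via SW12)
SW14: 21  (via SW12)
SW32: 22  (via SW38)
SW16: 25  (via SW14)
SW28: 28  (via SW36)
SW11: 32  (via SW36)
Shortest route: SW12 → SW38 → SW36 → SW11 = 32 hops' cost.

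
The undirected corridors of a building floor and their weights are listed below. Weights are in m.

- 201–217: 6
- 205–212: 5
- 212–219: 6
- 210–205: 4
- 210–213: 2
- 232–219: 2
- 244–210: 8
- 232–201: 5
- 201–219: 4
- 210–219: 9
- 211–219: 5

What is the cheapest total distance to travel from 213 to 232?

13 m

Candidate routes:
213–210–205–212–219–232: 2+4+5+6+2 = 19
213–210–219–232: 2+9+2 = 13
213–210–219–201–232: 2+9+4+5 = 20
Cheapest is 213–210–219–232 at 13 m.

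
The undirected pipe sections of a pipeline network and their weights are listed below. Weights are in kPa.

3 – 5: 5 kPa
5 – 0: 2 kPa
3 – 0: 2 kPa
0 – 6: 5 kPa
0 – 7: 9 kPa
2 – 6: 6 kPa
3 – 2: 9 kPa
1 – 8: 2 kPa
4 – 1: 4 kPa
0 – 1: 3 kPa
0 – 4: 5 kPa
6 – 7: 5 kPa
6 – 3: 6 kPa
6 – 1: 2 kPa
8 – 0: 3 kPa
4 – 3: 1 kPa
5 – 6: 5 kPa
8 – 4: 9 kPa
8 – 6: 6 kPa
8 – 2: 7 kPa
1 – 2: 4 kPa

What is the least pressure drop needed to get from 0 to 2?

7 kPa

Settle nodes by increasing distance from 0:
0: 0
3: 2  (via 0)
5: 2  (via 0)
1: 3  (via 0)
4: 3  (via 3)
8: 3  (via 0)
6: 5  (via 0)
2: 7  (via 1)
Shortest route: 0 → 1 → 2 = 7 kPa.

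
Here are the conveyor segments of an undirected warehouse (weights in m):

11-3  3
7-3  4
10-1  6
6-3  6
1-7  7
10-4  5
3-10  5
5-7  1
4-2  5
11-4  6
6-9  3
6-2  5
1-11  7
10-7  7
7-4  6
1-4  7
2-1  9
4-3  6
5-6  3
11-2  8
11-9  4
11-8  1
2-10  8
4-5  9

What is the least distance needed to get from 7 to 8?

Candidate routes:
7–3–11–8: 4+3+1 = 8
7–5–6–9–11–8: 1+3+3+4+1 = 12
7–4–11–8: 6+6+1 = 13
Cheapest is 7–3–11–8 at 8 m.

8 m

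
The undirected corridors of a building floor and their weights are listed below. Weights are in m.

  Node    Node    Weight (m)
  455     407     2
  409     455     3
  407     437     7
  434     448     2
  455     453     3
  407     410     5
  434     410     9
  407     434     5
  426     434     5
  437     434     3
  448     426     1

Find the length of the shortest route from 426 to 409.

13 m

Enumerating some paths:
426–434–437–407–455–409: 5+3+7+2+3 = 20
426–434–407–455–409: 5+5+2+3 = 15
426–448–434–407–455–409: 1+2+5+2+3 = 13
426–448–434–437–407–455–409: 1+2+3+7+2+3 = 18
The minimum is 13 m via 426–448–434–407–455–409.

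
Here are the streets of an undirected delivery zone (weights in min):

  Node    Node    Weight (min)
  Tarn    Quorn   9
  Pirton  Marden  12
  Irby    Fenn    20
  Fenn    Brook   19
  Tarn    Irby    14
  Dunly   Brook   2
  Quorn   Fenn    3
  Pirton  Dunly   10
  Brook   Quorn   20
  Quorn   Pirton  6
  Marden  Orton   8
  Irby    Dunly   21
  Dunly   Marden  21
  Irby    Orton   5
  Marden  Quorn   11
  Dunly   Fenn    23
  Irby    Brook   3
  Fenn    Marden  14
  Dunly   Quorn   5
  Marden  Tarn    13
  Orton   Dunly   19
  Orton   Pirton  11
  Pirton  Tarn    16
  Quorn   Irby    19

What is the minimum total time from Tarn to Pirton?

15 min

Compare a few routes:
Tarn - Marden - Pirton: 13+12 = 25
Tarn - Pirton: 16 = 16
Tarn - Quorn - Pirton: 9+6 = 15
Tarn - Quorn - Dunly - Pirton: 9+5+10 = 24
Cheapest is Tarn - Quorn - Pirton at 15 min.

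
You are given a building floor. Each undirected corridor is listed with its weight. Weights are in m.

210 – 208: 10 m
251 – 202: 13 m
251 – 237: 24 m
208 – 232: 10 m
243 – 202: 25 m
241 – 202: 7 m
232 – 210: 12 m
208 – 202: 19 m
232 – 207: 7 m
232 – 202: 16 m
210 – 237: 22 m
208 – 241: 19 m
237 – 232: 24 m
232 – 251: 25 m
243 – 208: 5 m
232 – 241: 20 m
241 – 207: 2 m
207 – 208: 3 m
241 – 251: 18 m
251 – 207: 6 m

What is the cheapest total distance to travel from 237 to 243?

37 m

Candidate routes:
237–232–207–208–243: 24+7+3+5 = 39
237–251–207–208–243: 24+6+3+5 = 38
237–210–208–243: 22+10+5 = 37
The minimum is 37 m via 237–210–208–243.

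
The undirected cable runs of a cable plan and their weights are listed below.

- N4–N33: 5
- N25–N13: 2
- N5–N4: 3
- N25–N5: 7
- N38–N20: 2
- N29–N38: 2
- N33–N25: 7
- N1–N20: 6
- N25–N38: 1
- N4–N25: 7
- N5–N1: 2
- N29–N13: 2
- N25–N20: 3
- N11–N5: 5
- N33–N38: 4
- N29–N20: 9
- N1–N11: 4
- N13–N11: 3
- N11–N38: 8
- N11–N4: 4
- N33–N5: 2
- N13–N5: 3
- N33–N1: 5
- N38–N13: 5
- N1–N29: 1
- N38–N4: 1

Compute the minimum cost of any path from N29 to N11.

Enumerating some paths:
N29 - N38 - N4 - N11: 2+1+4 = 7
N29 - N1 - N11: 1+4 = 5
Cheapest is N29 - N1 - N11 at 5.

5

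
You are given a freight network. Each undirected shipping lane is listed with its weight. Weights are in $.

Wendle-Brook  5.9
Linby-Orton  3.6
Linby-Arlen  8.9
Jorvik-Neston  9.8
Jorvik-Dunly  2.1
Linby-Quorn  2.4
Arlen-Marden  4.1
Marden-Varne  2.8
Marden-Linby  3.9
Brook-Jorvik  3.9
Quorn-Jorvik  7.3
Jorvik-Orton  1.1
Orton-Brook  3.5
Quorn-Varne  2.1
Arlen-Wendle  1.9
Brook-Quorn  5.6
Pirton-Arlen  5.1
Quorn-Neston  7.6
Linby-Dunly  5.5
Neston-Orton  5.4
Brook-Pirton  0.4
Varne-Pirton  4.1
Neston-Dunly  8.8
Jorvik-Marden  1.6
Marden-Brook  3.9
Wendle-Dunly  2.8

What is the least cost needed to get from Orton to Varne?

Compare a few routes:
Orton - Jorvik - Marden - Varne: 1.1+1.6+2.8 = 5.5
Orton - Brook - Pirton - Varne: 3.5+0.4+4.1 = 8
The minimum is $5.5 via Orton - Jorvik - Marden - Varne.

$5.5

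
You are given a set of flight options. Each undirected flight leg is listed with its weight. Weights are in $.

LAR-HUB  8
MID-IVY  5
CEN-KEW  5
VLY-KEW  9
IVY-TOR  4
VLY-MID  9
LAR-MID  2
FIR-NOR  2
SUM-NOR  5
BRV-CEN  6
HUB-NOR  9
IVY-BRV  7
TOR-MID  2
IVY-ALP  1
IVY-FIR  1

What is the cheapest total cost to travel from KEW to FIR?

$19

Shortest distances from KEW:
KEW: 0
CEN: 5  (via KEW)
VLY: 9  (via KEW)
BRV: 11  (via CEN)
MID: 18  (via VLY)
IVY: 18  (via BRV)
ALP: 19  (via IVY)
FIR: 19  (via IVY)
Shortest route: KEW → CEN → BRV → IVY → FIR = $19.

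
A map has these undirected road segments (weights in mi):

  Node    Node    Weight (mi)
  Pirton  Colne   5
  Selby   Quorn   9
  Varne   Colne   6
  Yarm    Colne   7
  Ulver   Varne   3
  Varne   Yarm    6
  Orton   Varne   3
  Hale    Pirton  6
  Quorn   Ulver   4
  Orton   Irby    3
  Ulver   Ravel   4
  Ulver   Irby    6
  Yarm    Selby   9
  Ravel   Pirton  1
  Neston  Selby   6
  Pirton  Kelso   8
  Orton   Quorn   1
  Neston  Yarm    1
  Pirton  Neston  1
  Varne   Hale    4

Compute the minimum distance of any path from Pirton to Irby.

Candidate routes:
Pirton - Ravel - Ulver - Quorn - Orton - Irby: 1+4+4+1+3 = 13
Pirton - Ravel - Ulver - Irby: 1+4+6 = 11
Cheapest is Pirton - Ravel - Ulver - Irby at 11 mi.

11 mi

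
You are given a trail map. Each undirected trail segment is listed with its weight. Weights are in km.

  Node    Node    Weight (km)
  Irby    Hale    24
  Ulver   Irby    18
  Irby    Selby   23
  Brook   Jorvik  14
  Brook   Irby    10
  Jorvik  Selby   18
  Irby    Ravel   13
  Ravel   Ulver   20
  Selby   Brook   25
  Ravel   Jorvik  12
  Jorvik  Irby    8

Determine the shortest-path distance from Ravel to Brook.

Compare a few routes:
Ravel → Jorvik → Brook: 12+14 = 26
Ravel → Jorvik → Irby → Brook: 12+8+10 = 30
Ravel → Irby → Brook: 13+10 = 23
The minimum is 23 km via Ravel → Irby → Brook.

23 km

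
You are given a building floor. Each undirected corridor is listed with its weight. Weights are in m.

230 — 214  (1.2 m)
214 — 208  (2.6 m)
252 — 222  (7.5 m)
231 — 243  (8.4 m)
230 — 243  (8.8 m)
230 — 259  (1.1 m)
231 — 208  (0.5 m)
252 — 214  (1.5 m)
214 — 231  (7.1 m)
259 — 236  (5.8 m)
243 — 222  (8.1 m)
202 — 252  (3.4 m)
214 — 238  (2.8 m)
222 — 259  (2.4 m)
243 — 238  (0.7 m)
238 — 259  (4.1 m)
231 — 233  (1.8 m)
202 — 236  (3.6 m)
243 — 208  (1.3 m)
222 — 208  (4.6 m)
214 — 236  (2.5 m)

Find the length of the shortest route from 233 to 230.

6.1 m

Settle nodes by increasing distance from 233:
233: 0
231: 1.8  (via 233)
208: 2.3  (via 231)
243: 3.6  (via 208)
238: 4.3  (via 243)
214: 4.9  (via 208)
230: 6.1  (via 214)
Shortest route: 233–231–208–214–230 = 6.1 m.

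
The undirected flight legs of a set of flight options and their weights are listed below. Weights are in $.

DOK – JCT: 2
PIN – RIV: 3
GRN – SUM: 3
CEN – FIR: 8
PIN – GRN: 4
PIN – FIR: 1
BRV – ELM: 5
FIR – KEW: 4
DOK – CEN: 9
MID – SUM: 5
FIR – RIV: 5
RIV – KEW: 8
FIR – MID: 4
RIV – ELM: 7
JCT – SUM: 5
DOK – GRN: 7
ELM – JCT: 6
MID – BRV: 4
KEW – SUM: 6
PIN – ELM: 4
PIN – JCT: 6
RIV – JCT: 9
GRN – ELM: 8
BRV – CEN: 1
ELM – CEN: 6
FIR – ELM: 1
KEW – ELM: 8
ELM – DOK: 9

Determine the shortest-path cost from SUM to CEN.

Settle nodes by increasing distance from SUM:
SUM: 0
GRN: 3  (via SUM)
JCT: 5  (via SUM)
MID: 5  (via SUM)
KEW: 6  (via SUM)
DOK: 7  (via JCT)
PIN: 7  (via GRN)
FIR: 8  (via PIN)
ELM: 9  (via FIR)
BRV: 9  (via MID)
CEN: 10  (via BRV)
Shortest route: SUM → MID → BRV → CEN = $10.

$10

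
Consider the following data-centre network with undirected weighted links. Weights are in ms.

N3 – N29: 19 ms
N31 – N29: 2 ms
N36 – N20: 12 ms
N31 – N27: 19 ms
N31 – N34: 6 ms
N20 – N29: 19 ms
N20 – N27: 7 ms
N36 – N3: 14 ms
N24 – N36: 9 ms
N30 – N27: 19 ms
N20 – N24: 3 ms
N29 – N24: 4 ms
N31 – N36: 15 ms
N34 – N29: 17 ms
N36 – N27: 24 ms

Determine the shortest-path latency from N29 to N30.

33 ms

Enumerating some paths:
N29 - N24 - N20 - N27 - N30: 4+3+7+19 = 33
N29 - N31 - N27 - N30: 2+19+19 = 40
Cheapest is N29 - N24 - N20 - N27 - N30 at 33 ms.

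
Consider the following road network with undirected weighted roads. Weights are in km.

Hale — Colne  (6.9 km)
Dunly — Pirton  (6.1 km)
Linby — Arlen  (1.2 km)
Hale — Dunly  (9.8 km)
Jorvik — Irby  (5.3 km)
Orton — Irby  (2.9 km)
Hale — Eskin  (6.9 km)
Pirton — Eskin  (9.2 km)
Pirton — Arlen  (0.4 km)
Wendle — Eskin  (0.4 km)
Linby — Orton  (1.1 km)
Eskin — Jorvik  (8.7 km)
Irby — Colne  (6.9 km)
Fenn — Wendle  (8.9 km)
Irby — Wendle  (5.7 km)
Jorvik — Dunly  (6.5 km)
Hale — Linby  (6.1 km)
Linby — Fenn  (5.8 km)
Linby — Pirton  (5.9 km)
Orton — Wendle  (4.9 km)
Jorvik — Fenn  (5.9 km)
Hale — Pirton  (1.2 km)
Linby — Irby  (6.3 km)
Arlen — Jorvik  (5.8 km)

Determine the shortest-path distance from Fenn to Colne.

15.5 km

Compare a few routes:
Fenn–Linby–Hale–Colne: 5.8+6.1+6.9 = 18.8
Fenn–Linby–Arlen–Pirton–Hale–Colne: 5.8+1.2+0.4+1.2+6.9 = 15.5
Fenn–Linby–Orton–Irby–Colne: 5.8+1.1+2.9+6.9 = 16.7
Fenn–Jorvik–Irby–Colne: 5.9+5.3+6.9 = 18.1
The minimum is 15.5 km via Fenn–Linby–Arlen–Pirton–Hale–Colne.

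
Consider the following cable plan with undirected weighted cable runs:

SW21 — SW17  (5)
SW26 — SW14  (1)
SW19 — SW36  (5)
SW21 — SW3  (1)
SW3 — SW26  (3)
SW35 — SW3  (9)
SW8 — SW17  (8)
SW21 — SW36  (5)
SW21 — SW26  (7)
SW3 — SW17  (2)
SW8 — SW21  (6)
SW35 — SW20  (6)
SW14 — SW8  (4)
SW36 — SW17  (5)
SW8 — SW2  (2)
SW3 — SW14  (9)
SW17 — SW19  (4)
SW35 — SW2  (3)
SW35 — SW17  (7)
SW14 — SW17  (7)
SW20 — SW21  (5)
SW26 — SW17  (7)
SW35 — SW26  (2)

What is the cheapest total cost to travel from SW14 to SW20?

Compare a few routes:
SW14–SW26–SW21–SW20: 1+7+5 = 13
SW14–SW26–SW35–SW20: 1+2+6 = 9
SW14–SW26–SW3–SW21–SW20: 1+3+1+5 = 10
The minimum is 9 via SW14–SW26–SW35–SW20.

9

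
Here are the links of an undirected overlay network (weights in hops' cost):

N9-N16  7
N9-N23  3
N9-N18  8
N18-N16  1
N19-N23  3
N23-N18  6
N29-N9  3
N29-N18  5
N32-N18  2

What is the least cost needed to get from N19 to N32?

Enumerating some paths:
N19 - N23 - N9 - N18 - N32: 3+3+8+2 = 16
N19 - N23 - N9 - N16 - N18 - N32: 3+3+7+1+2 = 16
N19 - N23 - N18 - N32: 3+6+2 = 11
Cheapest is N19 - N23 - N18 - N32 at 11 hops' cost.

11 hops' cost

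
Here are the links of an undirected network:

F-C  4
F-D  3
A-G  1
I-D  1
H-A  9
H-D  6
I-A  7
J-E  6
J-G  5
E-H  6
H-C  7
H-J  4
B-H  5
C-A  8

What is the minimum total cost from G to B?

14

Settle nodes by increasing distance from G:
G: 0
A: 1  (via G)
J: 5  (via G)
I: 8  (via A)
C: 9  (via A)
D: 9  (via I)
H: 9  (via J)
E: 11  (via J)
F: 12  (via D)
B: 14  (via H)
Shortest route: G → J → H → B = 14.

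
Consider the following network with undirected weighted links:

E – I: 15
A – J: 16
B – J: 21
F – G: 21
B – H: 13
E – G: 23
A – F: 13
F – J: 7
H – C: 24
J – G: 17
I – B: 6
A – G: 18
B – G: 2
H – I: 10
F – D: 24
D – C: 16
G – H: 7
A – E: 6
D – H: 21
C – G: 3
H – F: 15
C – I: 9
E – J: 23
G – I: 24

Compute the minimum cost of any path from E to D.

Running Dijkstra from E:
E: 0
A: 6  (via E)
I: 15  (via E)
F: 19  (via A)
B: 21  (via I)
J: 22  (via A)
G: 23  (via E)
C: 24  (via I)
H: 25  (via I)
D: 40  (via C)
Shortest route: E → I → C → D = 40.

40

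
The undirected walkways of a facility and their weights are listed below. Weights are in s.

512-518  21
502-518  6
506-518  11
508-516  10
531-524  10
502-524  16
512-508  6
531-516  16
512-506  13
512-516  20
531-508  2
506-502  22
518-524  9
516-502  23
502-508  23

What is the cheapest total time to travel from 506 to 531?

21 s

Enumerating some paths:
506 → 518 → 524 → 531: 11+9+10 = 30
506 → 512 → 508 → 531: 13+6+2 = 21
The minimum is 21 s via 506 → 512 → 508 → 531.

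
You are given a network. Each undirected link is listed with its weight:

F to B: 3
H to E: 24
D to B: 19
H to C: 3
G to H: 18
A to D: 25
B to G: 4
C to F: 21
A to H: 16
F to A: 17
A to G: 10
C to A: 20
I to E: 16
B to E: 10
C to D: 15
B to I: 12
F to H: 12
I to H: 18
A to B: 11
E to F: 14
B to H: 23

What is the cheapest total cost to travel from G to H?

Compare a few routes:
G–B–F–H: 4+3+12 = 19
G–H: 18 = 18
The minimum is 18 via G–H.

18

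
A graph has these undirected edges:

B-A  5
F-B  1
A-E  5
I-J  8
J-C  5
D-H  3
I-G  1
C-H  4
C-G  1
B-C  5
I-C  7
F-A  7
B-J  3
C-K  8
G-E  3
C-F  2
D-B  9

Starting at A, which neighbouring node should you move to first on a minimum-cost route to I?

E

Compare a few routes:
A - B - F - C - G - I: 5+1+2+1+1 = 10
A - E - G - I: 5+3+1 = 9
The minimum is 9 via A - E - G - I.
So from A the first move is to E.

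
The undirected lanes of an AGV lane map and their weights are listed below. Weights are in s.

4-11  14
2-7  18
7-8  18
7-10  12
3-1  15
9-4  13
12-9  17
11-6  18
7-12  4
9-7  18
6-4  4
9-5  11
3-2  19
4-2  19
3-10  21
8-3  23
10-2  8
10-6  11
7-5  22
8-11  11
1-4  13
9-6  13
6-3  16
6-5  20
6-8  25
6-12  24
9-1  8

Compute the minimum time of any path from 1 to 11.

Enumerating some paths:
1 - 4 - 11: 13+14 = 27
1 - 4 - 6 - 11: 13+4+18 = 35
1 - 9 - 4 - 11: 8+13+14 = 35
1 - 9 - 6 - 11: 8+13+18 = 39
Cheapest is 1 - 4 - 11 at 27 s.

27 s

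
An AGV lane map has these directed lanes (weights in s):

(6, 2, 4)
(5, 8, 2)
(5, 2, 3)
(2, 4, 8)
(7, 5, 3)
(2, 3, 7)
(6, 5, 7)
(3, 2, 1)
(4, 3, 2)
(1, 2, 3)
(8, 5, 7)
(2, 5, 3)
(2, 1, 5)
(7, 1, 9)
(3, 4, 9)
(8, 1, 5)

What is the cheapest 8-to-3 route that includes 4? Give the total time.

18 s

Shortest 8→4: 8–1–2–4 = 16
Shortest 4→3: 4–3 = 2
Total via 4: 16 + 2 = 18 s.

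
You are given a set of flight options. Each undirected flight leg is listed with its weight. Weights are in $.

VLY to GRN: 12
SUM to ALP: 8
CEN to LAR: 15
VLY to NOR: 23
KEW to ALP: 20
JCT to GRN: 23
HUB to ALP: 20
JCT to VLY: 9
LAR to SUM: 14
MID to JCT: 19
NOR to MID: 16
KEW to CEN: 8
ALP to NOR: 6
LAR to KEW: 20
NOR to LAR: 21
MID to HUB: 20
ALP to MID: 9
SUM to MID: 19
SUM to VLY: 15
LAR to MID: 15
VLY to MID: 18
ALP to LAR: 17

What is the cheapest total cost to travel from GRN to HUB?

$50

Candidate routes:
GRN–VLY–MID–HUB: 12+18+20 = 50
GRN–VLY–SUM–ALP–HUB: 12+15+8+20 = 55
GRN–VLY–MID–ALP–HUB: 12+18+9+20 = 59
Cheapest is GRN–VLY–MID–HUB at $50.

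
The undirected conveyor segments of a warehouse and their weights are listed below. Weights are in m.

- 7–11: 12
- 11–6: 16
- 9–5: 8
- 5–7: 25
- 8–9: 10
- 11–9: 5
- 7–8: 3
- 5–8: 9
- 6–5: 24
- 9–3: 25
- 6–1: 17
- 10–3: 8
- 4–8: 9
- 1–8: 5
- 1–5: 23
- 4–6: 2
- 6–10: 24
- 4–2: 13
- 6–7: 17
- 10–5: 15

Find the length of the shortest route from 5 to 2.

31 m

Compare a few routes:
5–6–4–2: 24+2+13 = 39
5–8–4–2: 9+9+13 = 31
5–9–8–4–2: 8+10+9+13 = 40
Cheapest is 5–8–4–2 at 31 m.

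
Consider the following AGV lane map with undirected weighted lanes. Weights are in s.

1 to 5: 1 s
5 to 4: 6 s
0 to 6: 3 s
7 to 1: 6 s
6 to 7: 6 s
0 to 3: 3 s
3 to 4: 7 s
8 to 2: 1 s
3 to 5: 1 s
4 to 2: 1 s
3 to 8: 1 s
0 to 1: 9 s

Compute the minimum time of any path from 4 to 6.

9 s

Compare a few routes:
4 - 2 - 8 - 3 - 0 - 6: 1+1+1+3+3 = 9
4 - 5 - 3 - 0 - 6: 6+1+3+3 = 13
The minimum is 9 s via 4 - 2 - 8 - 3 - 0 - 6.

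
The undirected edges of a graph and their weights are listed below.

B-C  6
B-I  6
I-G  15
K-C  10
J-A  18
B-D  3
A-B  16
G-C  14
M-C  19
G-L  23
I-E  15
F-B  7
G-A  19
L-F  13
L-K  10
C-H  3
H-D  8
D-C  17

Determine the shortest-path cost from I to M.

31

Settle nodes by increasing distance from I:
I: 0
B: 6  (via I)
D: 9  (via B)
C: 12  (via B)
F: 13  (via B)
E: 15  (via I)
G: 15  (via I)
H: 15  (via C)
A: 22  (via B)
K: 22  (via C)
L: 26  (via F)
M: 31  (via C)
Shortest route: I–B–C–M = 31.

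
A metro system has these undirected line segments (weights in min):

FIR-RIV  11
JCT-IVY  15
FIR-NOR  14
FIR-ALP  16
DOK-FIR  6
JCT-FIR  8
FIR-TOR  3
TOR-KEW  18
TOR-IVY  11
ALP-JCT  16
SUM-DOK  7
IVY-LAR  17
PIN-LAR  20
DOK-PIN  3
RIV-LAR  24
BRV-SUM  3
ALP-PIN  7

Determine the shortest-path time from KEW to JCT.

Shortest distances from KEW:
KEW: 0
TOR: 18  (via KEW)
FIR: 21  (via TOR)
DOK: 27  (via FIR)
IVY: 29  (via TOR)
JCT: 29  (via FIR)
Shortest route: KEW–TOR–FIR–JCT = 29 min.

29 min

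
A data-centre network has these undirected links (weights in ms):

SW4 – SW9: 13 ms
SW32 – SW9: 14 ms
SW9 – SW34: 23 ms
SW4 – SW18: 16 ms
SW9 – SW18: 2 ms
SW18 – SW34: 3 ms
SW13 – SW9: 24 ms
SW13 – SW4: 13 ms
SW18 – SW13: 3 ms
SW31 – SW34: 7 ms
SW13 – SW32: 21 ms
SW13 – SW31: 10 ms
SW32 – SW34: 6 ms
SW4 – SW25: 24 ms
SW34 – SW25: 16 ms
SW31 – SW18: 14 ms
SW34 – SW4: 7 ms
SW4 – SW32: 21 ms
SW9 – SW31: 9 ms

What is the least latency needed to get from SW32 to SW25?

Settle nodes by increasing distance from SW32:
SW32: 0
SW34: 6  (via SW32)
SW18: 9  (via SW34)
SW9: 11  (via SW18)
SW13: 12  (via SW18)
SW4: 13  (via SW34)
SW31: 13  (via SW34)
SW25: 22  (via SW34)
Shortest route: SW32–SW34–SW25 = 22 ms.

22 ms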